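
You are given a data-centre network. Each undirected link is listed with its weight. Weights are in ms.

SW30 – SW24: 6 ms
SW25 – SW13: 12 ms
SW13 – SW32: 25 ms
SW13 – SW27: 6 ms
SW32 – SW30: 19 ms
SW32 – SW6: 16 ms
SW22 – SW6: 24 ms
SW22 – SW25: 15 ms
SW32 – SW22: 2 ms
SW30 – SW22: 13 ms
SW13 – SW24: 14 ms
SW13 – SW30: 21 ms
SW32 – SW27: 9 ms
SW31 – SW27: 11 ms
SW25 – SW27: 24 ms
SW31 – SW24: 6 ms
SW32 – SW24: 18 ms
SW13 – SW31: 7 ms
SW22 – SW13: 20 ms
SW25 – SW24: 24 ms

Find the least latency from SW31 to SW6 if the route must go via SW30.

43 ms

Best SW31 to SW30: SW31–SW24–SW30 costing 12
Shortest SW30→SW6: SW30–SW22–SW32–SW6 = 31
Total via SW30: 12 + 31 = 43 ms.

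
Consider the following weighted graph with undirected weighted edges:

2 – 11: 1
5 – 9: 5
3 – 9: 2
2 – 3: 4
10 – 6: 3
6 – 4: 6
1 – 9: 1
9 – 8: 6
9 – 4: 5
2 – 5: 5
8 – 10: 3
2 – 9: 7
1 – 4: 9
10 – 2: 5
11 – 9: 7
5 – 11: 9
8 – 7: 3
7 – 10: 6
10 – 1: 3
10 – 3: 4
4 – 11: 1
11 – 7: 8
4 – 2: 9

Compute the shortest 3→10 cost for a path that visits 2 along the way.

Best 3 to 2: 3 → 2 costing 4
Shortest 2→10: 2 → 10 = 5
Total via 2: 4 + 5 = 9.

9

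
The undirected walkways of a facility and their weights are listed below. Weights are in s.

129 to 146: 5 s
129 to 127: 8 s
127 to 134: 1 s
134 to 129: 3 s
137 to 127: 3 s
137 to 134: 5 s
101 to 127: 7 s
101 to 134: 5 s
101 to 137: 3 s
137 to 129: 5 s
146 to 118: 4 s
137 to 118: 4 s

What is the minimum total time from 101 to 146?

11 s

Settle nodes by increasing distance from 101:
101: 0
137: 3  (via 101)
134: 5  (via 101)
127: 6  (via 137)
118: 7  (via 137)
129: 8  (via 137)
146: 11  (via 118)
Shortest route: 101 → 137 → 118 → 146 = 11 s.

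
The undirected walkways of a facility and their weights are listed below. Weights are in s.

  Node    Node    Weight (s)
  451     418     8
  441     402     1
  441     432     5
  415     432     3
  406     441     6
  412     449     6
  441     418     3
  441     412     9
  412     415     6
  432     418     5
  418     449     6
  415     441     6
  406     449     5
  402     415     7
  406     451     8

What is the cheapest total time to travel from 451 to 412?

19 s

Shortest distances from 451:
451: 0
406: 8  (via 451)
418: 8  (via 451)
441: 11  (via 418)
402: 12  (via 441)
449: 13  (via 406)
432: 13  (via 418)
415: 16  (via 432)
412: 19  (via 449)
Shortest route: 451 → 406 → 449 → 412 = 19 s.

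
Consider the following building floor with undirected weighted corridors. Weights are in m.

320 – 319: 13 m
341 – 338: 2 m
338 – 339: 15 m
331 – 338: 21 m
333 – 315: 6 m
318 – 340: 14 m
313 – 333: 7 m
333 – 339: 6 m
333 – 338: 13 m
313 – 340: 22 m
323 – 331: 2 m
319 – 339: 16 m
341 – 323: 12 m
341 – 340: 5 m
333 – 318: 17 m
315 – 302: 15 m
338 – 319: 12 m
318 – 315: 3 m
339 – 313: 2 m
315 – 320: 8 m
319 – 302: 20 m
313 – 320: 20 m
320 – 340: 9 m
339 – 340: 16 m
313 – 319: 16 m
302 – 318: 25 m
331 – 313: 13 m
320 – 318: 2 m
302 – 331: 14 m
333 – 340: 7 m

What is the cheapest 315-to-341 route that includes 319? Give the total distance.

32 m

Best 315 to 319: 315–318–320–319 costing 18
Shortest 319→341: 319–338–341 = 14
Total via 319: 18 + 14 = 32 m.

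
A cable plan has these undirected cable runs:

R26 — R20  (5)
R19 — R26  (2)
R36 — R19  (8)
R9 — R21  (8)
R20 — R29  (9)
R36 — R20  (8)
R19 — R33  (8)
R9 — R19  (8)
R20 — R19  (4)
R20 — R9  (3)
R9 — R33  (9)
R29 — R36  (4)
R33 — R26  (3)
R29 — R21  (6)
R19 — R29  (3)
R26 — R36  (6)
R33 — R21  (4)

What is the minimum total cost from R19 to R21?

9

Settle nodes by increasing distance from R19:
R19: 0
R26: 2  (via R19)
R29: 3  (via R19)
R20: 4  (via R19)
R33: 5  (via R26)
R36: 7  (via R29)
R9: 7  (via R20)
R21: 9  (via R29)
Shortest route: R19 → R29 → R21 = 9.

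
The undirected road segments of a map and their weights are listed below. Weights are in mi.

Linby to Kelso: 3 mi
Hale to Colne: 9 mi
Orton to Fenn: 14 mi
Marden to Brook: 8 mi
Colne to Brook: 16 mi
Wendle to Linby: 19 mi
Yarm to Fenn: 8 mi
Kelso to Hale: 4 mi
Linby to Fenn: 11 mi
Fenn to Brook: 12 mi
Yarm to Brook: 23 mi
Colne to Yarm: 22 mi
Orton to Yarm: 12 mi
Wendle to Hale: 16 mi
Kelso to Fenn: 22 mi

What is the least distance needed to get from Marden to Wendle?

49 mi

Shortest distances from Marden:
Marden: 0
Brook: 8  (via Marden)
Fenn: 20  (via Brook)
Colne: 24  (via Brook)
Yarm: 28  (via Fenn)
Linby: 31  (via Fenn)
Hale: 33  (via Colne)
Orton: 34  (via Fenn)
Kelso: 34  (via Linby)
Wendle: 49  (via Hale)
Shortest route: Marden → Brook → Colne → Hale → Wendle = 49 mi.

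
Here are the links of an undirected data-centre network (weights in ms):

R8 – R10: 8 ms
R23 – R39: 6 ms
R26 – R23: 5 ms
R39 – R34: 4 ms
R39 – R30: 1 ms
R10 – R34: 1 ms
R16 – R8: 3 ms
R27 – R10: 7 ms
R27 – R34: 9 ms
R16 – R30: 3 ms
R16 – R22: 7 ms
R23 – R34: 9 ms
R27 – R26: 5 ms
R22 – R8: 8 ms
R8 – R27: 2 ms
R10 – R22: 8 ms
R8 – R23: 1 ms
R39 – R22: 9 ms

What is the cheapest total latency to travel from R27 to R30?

Settle nodes by increasing distance from R27:
R27: 0
R8: 2  (via R27)
R23: 3  (via R8)
R16: 5  (via R8)
R26: 5  (via R27)
R10: 7  (via R27)
R34: 8  (via R10)
R30: 8  (via R16)
Shortest route: R27–R8–R16–R30 = 8 ms.

8 ms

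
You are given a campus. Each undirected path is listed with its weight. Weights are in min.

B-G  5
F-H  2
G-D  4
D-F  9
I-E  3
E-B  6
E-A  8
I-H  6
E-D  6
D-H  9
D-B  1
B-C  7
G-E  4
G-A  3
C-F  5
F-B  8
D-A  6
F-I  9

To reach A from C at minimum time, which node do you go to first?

B

Enumerating some paths:
C - B - G - A: 7+5+3 = 15
C - B - D - G - A: 7+1+4+3 = 15
C - B - D - A: 7+1+6 = 14
C - B - E - G - A: 7+6+4+3 = 20
The minimum is 14 min via C - B - D - A.
So from C the first move is to B.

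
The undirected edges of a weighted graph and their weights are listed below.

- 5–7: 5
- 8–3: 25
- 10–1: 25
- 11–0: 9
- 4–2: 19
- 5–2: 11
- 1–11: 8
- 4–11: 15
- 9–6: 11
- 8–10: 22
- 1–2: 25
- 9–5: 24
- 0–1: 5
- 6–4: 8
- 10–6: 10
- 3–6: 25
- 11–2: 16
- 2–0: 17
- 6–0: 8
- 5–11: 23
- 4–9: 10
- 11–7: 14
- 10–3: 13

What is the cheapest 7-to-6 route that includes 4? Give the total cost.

Best 7 to 4: 7–11–4 costing 29
Shortest 4→6: 4–6 = 8
Total via 4: 29 + 8 = 37.

37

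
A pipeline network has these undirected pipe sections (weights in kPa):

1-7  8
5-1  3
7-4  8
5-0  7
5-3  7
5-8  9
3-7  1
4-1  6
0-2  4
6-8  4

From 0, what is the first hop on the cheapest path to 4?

5

Compare a few routes:
0 → 5 → 1 → 4: 7+3+6 = 16
0 → 5 → 3 → 7 → 4: 7+7+1+8 = 23
Cheapest is 0 → 5 → 1 → 4 at 16 kPa.
So from 0 the first move is to 5.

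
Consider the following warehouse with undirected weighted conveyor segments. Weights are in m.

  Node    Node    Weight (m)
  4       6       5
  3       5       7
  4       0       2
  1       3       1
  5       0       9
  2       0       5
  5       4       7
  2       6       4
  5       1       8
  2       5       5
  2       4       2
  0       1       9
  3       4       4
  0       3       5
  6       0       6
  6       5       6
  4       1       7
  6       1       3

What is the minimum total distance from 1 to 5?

Candidate routes:
1 → 5: 8 = 8
1 → 6 → 5: 3+6 = 9
The minimum is 8 m via 1 → 5.

8 m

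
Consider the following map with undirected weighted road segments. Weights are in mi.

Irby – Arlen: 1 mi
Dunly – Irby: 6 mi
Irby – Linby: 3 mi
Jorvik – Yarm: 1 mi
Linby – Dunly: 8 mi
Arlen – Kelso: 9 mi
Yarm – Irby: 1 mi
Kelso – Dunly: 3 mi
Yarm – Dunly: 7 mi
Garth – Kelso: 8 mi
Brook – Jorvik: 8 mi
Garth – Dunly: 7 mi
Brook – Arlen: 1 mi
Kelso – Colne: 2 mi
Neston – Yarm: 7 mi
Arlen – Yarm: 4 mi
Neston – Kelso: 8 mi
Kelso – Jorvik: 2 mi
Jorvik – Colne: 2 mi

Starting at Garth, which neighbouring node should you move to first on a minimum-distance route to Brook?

Enumerating some paths:
Garth - Kelso - Jorvik - Yarm - Irby - Arlen - Brook: 8+2+1+1+1+1 = 14
Garth - Dunly - Irby - Arlen - Brook: 7+6+1+1 = 15
Cheapest is Garth - Kelso - Jorvik - Yarm - Irby - Arlen - Brook at 14 mi.
So from Garth the first move is to Kelso.

Kelso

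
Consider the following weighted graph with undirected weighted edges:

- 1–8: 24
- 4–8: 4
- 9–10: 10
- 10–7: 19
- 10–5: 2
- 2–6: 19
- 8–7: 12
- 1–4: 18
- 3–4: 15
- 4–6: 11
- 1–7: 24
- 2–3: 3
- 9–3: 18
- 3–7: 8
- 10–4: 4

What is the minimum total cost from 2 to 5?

24

Compare a few routes:
2–3–4–10–5: 3+15+4+2 = 24
2–3–7–10–5: 3+8+19+2 = 32
Cheapest is 2–3–4–10–5 at 24.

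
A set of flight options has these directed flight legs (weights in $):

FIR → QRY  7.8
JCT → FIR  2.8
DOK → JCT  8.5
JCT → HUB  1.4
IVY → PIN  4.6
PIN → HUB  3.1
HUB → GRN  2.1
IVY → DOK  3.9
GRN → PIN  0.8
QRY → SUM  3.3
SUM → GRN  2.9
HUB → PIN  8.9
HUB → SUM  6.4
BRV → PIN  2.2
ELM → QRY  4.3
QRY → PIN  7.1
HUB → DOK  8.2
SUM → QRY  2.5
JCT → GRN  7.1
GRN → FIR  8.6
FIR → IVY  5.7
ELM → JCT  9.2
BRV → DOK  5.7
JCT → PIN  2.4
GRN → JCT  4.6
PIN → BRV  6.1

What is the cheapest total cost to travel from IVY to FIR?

$15.2

Candidate routes:
IVY - DOK - JCT - FIR: 3.9+8.5+2.8 = 15.2
IVY - PIN - HUB - GRN - JCT - FIR: 4.6+3.1+2.1+4.6+2.8 = 17.2
Cheapest is IVY - DOK - JCT - FIR at $15.2.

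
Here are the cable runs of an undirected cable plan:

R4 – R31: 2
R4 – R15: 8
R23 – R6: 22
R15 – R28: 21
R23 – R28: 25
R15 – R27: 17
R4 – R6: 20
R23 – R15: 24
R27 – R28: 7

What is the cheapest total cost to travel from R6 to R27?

Compare a few routes:
R6 → R23 → R28 → R27: 22+25+7 = 54
R6 → R4 → R15 → R27: 20+8+17 = 45
Cheapest is R6 → R4 → R15 → R27 at 45.

45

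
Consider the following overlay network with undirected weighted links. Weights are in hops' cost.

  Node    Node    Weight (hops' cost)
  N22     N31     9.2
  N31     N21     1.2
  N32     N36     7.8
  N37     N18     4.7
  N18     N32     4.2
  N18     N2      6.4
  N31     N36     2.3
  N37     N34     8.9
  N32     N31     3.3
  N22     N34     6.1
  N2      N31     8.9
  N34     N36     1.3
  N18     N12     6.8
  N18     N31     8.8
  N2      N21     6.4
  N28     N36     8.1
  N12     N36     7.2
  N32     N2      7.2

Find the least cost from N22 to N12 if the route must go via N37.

26.5 hops' cost

Shortest N22→N37: N22 → N34 → N37 = 15
Best N37 to N12: N37 → N18 → N12 costing 11.5
Total via N37: 15 + 11.5 = 26.5 hops' cost.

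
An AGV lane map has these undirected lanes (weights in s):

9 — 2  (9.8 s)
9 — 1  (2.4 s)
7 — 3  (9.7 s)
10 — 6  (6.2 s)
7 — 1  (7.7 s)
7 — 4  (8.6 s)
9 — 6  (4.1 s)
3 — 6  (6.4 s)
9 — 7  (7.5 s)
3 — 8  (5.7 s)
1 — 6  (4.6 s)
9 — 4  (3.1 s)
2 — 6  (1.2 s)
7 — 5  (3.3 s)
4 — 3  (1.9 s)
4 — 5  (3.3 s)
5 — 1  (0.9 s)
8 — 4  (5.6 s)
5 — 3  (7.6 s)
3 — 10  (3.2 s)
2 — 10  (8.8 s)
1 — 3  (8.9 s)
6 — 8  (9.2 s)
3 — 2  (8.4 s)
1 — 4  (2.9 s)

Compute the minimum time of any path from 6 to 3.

6.4 s

Enumerating some paths:
6–3: 6.4 = 6.4
6–9–4–3: 4.1+3.1+1.9 = 9.1
The minimum is 6.4 s via 6–3.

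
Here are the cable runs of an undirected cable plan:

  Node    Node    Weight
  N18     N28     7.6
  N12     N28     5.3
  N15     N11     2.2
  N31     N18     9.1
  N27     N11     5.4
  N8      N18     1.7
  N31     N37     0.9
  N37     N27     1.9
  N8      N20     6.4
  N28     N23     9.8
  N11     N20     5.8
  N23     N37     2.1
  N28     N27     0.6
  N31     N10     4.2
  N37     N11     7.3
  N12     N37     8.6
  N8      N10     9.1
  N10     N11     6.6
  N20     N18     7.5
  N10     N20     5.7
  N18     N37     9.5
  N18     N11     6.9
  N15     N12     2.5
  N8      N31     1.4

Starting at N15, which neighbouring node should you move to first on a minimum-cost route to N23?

N11

Compare a few routes:
N15 → N11 → N37 → N23: 2.2+7.3+2.1 = 11.6
N15 → N12 → N37 → N23: 2.5+8.6+2.1 = 13.2
N15 → N12 → N28 → N27 → N37 → N23: 2.5+5.3+0.6+1.9+2.1 = 12.4
The minimum is 11.6 via N15 → N11 → N37 → N23.
So from N15 the first move is to N11.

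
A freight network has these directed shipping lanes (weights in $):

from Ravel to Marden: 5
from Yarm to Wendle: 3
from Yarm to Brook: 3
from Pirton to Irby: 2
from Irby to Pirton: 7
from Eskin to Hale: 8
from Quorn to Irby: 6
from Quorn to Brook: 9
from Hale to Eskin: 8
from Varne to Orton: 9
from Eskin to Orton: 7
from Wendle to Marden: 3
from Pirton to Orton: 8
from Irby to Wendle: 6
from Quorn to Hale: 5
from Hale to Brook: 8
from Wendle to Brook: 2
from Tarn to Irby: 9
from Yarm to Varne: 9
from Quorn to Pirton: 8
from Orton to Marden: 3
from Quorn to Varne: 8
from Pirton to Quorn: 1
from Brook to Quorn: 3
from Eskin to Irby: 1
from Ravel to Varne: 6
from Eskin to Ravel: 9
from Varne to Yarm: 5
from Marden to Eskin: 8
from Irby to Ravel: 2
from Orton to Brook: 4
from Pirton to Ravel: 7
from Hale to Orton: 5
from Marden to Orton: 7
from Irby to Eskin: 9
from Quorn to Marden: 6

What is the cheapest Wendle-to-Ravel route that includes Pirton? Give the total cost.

$17

Shortest Wendle→Pirton: Wendle–Brook–Quorn–Pirton = 13
Shortest Pirton→Ravel: Pirton–Irby–Ravel = 4
Total via Pirton: 13 + 4 = $17.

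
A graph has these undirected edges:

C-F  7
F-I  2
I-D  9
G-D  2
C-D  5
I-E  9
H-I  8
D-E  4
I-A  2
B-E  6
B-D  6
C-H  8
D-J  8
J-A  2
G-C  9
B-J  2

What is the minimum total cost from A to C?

11

Enumerating some paths:
A–I–F–C: 2+2+7 = 11
A–J–D–C: 2+8+5 = 15
A–J–B–D–C: 2+2+6+5 = 15
Cheapest is A–I–F–C at 11.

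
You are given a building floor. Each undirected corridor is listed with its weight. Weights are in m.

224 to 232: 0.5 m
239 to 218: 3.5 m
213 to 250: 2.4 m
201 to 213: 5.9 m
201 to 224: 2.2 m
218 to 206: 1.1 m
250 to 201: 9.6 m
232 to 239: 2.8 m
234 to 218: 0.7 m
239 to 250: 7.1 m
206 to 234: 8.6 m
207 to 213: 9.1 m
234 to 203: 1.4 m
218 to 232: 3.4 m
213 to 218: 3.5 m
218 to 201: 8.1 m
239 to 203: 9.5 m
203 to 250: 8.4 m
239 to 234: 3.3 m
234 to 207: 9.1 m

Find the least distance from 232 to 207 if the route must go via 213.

Shortest 232→213: 232 → 218 → 213 = 6.9
Best 213 to 207: 213 → 207 costing 9.1
Total via 213: 6.9 + 9.1 = 16 m.

16 m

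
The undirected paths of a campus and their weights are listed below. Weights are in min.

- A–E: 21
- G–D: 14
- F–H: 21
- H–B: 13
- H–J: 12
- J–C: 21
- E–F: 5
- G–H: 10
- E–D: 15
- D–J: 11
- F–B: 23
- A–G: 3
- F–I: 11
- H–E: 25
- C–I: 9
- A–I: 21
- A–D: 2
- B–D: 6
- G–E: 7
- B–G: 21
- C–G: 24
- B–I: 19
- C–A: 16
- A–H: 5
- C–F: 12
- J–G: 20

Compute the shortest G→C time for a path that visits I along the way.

Shortest G→I: G–E–F–I = 23
Shortest I→C: I–C = 9
Total via I: 23 + 9 = 32 min.

32 min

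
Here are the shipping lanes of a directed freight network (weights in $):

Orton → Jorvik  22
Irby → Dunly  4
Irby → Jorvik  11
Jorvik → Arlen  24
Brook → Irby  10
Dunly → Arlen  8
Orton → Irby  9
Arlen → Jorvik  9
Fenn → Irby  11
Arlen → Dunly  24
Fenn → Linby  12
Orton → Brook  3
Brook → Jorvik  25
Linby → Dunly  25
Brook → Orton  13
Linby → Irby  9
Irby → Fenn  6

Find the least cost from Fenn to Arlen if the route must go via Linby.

$33

Shortest Fenn→Linby: Fenn → Linby = 12
Shortest Linby→Arlen: Linby → Irby → Dunly → Arlen = 21
Total via Linby: 12 + 21 = $33.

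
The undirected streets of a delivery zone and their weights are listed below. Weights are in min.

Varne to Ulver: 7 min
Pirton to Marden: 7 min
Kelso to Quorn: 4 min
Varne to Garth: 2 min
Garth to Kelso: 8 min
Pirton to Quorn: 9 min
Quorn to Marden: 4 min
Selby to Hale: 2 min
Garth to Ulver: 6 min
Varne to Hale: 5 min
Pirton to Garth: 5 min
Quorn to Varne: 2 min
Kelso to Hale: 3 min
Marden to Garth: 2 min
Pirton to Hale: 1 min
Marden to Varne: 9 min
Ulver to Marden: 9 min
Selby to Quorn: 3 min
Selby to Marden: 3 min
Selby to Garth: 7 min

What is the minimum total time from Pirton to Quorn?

Enumerating some paths:
Pirton → Hale → Varne → Quorn: 1+5+2 = 8
Pirton → Hale → Kelso → Quorn: 1+3+4 = 8
Pirton → Hale → Selby → Quorn: 1+2+3 = 6
Cheapest is Pirton → Hale → Selby → Quorn at 6 min.

6 min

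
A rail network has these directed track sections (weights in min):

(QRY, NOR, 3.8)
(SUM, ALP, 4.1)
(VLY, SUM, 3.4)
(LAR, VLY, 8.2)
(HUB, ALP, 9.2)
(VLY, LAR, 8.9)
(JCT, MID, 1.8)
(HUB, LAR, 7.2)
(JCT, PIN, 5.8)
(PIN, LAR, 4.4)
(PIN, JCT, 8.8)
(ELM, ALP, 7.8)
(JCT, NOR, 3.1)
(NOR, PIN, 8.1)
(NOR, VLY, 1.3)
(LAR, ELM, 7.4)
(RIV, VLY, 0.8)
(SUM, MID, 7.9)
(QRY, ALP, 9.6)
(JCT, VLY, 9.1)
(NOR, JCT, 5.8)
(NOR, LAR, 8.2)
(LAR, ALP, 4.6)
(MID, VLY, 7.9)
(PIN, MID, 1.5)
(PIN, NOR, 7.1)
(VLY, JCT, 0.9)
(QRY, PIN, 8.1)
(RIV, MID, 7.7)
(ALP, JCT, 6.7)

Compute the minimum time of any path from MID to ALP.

Running Dijkstra from MID:
MID: 0
VLY: 7.9  (via MID)
JCT: 8.8  (via VLY)
SUM: 11.3  (via VLY)
NOR: 11.9  (via JCT)
PIN: 14.6  (via JCT)
ALP: 15.4  (via SUM)
Shortest route: MID–VLY–SUM–ALP = 15.4 min.

15.4 min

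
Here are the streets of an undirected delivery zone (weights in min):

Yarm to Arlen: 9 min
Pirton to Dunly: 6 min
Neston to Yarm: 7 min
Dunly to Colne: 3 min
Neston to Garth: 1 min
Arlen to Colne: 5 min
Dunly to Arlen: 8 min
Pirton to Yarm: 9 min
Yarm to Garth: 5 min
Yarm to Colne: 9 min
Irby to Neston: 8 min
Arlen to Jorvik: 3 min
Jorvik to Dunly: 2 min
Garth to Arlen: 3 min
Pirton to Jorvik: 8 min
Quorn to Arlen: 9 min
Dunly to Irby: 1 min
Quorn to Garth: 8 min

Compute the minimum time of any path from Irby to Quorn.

Enumerating some paths:
Irby - Dunly - Jorvik - Arlen - Quorn: 1+2+3+9 = 15
Irby - Neston - Garth - Quorn: 8+1+8 = 17
Irby - Dunly - Jorvik - Arlen - Garth - Quorn: 1+2+3+3+8 = 17
Cheapest is Irby - Dunly - Jorvik - Arlen - Quorn at 15 min.

15 min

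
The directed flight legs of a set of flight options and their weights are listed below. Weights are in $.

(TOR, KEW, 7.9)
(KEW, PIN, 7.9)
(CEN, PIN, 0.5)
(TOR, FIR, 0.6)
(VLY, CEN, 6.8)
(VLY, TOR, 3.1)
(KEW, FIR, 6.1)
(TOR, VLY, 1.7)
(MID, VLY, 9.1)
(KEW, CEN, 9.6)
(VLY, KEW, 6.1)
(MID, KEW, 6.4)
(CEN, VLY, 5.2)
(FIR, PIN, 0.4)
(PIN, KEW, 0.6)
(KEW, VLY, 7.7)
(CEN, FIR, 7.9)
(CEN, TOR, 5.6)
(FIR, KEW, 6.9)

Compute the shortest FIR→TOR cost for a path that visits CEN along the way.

Shortest FIR→CEN: FIR → PIN → KEW → CEN = 10.6
Shortest CEN→TOR: CEN → TOR = 5.6
Total via CEN: 10.6 + 5.6 = $16.2.

$16.2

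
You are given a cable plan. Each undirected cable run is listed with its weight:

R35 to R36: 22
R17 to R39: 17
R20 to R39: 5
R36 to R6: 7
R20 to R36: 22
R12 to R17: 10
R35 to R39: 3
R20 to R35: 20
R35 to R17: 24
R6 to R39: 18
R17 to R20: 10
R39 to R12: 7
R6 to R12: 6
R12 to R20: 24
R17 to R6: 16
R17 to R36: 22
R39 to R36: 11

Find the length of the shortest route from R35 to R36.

Shortest distances from R35:
R35: 0
R39: 3  (via R35)
R20: 8  (via R39)
R12: 10  (via R39)
R36: 14  (via R39)
Shortest route: R35 → R39 → R36 = 14.

14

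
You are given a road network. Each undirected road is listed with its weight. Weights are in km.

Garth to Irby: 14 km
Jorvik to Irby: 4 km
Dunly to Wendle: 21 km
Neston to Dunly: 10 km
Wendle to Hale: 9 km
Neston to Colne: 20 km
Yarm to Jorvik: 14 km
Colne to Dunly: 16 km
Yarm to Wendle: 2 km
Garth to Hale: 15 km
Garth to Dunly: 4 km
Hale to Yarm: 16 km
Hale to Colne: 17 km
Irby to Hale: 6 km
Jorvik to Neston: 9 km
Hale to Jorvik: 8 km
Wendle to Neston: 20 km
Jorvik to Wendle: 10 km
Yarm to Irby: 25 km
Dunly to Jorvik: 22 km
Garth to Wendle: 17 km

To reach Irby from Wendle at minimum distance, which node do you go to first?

Jorvik

Candidate routes:
Wendle–Hale–Irby: 9+6 = 15
Wendle–Jorvik–Irby: 10+4 = 14
Cheapest is Wendle–Jorvik–Irby at 14 km.
So from Wendle the first move is to Jorvik.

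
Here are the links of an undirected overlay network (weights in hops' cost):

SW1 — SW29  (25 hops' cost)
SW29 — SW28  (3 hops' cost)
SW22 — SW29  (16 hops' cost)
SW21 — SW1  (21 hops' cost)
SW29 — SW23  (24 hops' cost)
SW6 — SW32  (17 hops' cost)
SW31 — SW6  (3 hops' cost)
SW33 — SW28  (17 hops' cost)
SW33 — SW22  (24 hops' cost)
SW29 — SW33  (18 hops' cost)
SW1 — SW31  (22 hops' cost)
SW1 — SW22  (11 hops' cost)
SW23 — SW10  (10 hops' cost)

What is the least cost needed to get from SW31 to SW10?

Settle nodes by increasing distance from SW31:
SW31: 0
SW6: 3  (via SW31)
SW32: 20  (via SW6)
SW1: 22  (via SW31)
SW22: 33  (via SW1)
SW21: 43  (via SW1)
SW29: 47  (via SW1)
SW28: 50  (via SW29)
SW33: 57  (via SW22)
SW23: 71  (via SW29)
SW10: 81  (via SW23)
Shortest route: SW31 → SW1 → SW29 → SW23 → SW10 = 81 hops' cost.

81 hops' cost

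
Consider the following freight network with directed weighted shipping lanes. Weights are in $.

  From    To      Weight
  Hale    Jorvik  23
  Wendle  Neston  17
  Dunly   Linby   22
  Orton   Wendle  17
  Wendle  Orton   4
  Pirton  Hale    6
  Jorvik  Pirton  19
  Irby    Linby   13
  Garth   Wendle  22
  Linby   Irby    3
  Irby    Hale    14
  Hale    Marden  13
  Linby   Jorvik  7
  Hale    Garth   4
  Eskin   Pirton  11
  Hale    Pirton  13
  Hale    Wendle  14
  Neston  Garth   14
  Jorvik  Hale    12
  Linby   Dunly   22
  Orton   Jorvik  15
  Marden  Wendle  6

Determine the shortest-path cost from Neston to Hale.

$67

Candidate routes:
Neston–Garth–Wendle–Orton–Jorvik–Hale: 14+22+4+15+12 = 67
Neston–Garth–Wendle–Orton–Jorvik–Pirton–Hale: 14+22+4+15+19+6 = 80
The minimum is $67 via Neston–Garth–Wendle–Orton–Jorvik–Hale.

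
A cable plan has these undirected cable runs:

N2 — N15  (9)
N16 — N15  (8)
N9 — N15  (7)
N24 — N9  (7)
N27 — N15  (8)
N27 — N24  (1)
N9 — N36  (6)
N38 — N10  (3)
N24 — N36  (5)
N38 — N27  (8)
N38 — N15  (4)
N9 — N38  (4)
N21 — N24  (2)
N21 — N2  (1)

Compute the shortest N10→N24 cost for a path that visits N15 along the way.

Shortest N10→N15: N10–N38–N15 = 7
Best N15 to N24: N15–N27–N24 costing 9
Total via N15: 7 + 9 = 16.

16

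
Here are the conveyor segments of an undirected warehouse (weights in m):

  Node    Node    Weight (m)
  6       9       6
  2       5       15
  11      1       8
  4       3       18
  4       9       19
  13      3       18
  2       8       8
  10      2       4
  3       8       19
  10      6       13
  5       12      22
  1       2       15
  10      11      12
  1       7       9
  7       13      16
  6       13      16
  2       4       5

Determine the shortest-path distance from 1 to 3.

38 m

Candidate routes:
1 - 11 - 10 - 2 - 4 - 3: 8+12+4+5+18 = 47
1 - 2 - 8 - 3: 15+8+19 = 42
1 - 7 - 13 - 3: 9+16+18 = 43
1 - 2 - 4 - 3: 15+5+18 = 38
Cheapest is 1 - 2 - 4 - 3 at 38 m.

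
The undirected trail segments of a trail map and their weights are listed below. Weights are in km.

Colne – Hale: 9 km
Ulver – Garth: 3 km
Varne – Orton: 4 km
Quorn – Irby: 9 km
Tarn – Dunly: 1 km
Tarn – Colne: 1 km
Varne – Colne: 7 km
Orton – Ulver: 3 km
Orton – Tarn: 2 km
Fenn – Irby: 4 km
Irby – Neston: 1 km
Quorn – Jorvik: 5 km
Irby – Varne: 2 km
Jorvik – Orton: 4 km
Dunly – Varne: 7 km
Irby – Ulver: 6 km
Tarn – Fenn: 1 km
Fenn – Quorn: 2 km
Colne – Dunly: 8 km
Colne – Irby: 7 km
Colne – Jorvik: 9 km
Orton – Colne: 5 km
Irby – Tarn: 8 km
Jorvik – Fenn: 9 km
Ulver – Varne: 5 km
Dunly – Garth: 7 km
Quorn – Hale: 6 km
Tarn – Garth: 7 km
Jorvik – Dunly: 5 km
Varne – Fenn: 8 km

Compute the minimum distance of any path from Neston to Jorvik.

Settle nodes by increasing distance from Neston:
Neston: 0
Irby: 1  (via Neston)
Varne: 3  (via Irby)
Fenn: 5  (via Irby)
Tarn: 6  (via Fenn)
Quorn: 7  (via Fenn)
Dunly: 7  (via Tarn)
Colne: 7  (via Tarn)
Orton: 7  (via Varne)
Ulver: 7  (via Irby)
Garth: 10  (via Ulver)
Jorvik: 11  (via Orton)
Shortest route: Neston–Irby–Varne–Orton–Jorvik = 11 km.

11 km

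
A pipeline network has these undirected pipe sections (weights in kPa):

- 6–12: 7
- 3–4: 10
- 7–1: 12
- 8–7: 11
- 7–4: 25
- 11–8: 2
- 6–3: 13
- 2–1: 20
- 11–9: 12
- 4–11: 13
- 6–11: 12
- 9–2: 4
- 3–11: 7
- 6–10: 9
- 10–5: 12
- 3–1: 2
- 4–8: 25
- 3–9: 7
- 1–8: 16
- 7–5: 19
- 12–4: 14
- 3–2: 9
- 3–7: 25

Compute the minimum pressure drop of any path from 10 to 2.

31 kPa

Enumerating some paths:
10 → 6 → 11 → 9 → 2: 9+12+12+4 = 37
10 → 6 → 11 → 3 → 2: 9+12+7+9 = 37
10 → 6 → 3 → 9 → 2: 9+13+7+4 = 33
10 → 6 → 3 → 2: 9+13+9 = 31
Cheapest is 10 → 6 → 3 → 2 at 31 kPa.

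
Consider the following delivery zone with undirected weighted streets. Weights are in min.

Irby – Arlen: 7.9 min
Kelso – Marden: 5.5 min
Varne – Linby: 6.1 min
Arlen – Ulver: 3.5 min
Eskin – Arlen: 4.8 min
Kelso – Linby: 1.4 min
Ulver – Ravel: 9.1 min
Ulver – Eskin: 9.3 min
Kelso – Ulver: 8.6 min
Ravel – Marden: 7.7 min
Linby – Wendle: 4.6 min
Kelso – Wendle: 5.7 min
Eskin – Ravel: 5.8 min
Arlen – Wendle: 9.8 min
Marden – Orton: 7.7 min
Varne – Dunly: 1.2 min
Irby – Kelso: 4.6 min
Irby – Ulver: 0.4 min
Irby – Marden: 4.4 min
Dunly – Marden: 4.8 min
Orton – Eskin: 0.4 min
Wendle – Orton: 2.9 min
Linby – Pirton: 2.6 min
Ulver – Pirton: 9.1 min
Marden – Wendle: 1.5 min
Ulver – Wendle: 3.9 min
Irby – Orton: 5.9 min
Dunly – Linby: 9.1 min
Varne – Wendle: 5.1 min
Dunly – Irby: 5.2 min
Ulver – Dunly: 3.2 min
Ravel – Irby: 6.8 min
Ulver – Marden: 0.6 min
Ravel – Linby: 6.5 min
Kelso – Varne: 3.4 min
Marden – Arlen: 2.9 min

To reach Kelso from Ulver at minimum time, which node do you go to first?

Irby

Candidate routes:
Ulver–Dunly–Varne–Kelso: 3.2+1.2+3.4 = 7.8
Ulver–Irby–Kelso: 0.4+4.6 = 5
Ulver–Marden–Wendle–Kelso: 0.6+1.5+5.7 = 7.8
Ulver–Marden–Kelso: 0.6+5.5 = 6.1
Cheapest is Ulver–Irby–Kelso at 5 min.
So from Ulver the first move is to Irby.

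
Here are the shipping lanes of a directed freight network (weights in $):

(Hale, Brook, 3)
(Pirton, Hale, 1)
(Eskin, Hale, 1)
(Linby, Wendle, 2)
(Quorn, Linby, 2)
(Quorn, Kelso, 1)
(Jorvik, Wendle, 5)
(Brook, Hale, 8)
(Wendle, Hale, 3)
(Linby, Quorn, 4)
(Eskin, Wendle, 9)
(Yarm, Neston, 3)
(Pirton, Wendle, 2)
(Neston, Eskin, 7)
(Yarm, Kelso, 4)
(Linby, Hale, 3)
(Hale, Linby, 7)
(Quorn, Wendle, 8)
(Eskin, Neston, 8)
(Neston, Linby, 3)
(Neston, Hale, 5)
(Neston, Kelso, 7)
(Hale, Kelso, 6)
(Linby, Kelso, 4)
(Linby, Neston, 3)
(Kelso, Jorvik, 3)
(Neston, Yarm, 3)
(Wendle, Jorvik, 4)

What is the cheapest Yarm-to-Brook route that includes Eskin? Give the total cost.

Best Yarm to Eskin: Yarm–Neston–Eskin costing 10
Shortest Eskin→Brook: Eskin–Hale–Brook = 4
Total via Eskin: 10 + 4 = $14.

$14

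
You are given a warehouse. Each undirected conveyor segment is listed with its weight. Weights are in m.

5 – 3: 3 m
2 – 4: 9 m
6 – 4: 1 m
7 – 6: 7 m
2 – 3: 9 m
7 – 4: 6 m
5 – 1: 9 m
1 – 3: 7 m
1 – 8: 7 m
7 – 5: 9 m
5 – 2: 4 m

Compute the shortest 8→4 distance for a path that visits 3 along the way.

30 m

Best 8 to 3: 8 → 1 → 3 costing 14
Best 3 to 4: 3 → 5 → 2 → 4 costing 16
Total via 3: 14 + 16 = 30 m.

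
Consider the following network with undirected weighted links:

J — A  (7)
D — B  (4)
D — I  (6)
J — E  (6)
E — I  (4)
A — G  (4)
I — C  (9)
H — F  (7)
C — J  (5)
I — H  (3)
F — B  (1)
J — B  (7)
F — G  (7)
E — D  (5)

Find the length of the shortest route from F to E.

Settle nodes by increasing distance from F:
F: 0
B: 1  (via F)
D: 5  (via B)
G: 7  (via F)
H: 7  (via F)
J: 8  (via B)
E: 10  (via D)
Shortest route: F–B–D–E = 10.

10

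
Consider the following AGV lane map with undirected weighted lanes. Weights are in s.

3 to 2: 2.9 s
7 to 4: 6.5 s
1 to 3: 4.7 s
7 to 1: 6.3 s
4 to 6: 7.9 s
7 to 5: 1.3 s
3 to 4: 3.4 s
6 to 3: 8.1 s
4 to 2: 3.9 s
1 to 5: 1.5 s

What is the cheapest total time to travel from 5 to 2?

9.1 s

Shortest distances from 5:
5: 0
7: 1.3  (via 5)
1: 1.5  (via 5)
3: 6.2  (via 1)
4: 7.8  (via 7)
2: 9.1  (via 3)
Shortest route: 5 → 1 → 3 → 2 = 9.1 s.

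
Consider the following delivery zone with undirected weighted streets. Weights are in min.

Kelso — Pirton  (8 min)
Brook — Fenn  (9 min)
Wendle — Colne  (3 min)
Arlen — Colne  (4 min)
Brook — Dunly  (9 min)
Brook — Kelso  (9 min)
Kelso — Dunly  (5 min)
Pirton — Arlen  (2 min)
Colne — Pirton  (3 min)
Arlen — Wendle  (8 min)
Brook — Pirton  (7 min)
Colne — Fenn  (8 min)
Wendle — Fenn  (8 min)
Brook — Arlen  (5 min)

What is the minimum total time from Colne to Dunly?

16 min

Compare a few routes:
Colne → Pirton → Arlen → Brook → Dunly: 3+2+5+9 = 19
Colne → Arlen → Brook → Dunly: 4+5+9 = 18
Colne → Pirton → Kelso → Dunly: 3+8+5 = 16
Colne → Arlen → Pirton → Kelso → Dunly: 4+2+8+5 = 19
The minimum is 16 min via Colne → Pirton → Kelso → Dunly.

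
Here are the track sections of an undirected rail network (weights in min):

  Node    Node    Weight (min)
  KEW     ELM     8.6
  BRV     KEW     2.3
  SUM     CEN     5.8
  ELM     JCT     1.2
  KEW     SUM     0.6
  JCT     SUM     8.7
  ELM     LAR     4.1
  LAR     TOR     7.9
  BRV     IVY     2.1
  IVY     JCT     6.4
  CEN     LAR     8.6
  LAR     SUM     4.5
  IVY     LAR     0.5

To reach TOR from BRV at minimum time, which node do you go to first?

IVY

Compare a few routes:
BRV → KEW → SUM → LAR → TOR: 2.3+0.6+4.5+7.9 = 15.3
BRV → IVY → LAR → TOR: 2.1+0.5+7.9 = 10.5
Cheapest is BRV → IVY → LAR → TOR at 10.5 min.
So from BRV the first move is to IVY.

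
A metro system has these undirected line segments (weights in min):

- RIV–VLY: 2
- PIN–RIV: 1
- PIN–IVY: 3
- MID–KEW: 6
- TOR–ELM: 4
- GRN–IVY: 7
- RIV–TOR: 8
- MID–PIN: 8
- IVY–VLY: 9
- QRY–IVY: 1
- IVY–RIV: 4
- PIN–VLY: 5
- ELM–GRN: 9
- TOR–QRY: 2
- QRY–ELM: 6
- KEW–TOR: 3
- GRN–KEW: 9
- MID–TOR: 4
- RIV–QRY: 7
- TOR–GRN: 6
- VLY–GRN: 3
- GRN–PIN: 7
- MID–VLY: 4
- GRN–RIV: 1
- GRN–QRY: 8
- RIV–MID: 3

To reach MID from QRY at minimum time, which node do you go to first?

TOR

Compare a few routes:
QRY - IVY - PIN - RIV - MID: 1+3+1+3 = 8
QRY - TOR - MID: 2+4 = 6
Cheapest is QRY - TOR - MID at 6 min.
So from QRY the first move is to TOR.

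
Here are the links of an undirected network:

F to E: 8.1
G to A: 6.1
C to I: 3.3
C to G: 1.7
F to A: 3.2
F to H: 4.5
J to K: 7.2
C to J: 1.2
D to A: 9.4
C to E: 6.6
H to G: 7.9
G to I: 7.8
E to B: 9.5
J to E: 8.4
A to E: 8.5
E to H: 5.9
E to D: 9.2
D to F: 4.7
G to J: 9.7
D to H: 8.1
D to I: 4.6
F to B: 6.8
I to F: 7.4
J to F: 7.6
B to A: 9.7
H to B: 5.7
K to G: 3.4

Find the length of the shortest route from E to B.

Settle nodes by increasing distance from E:
E: 0
H: 5.9  (via E)
C: 6.6  (via E)
J: 7.8  (via C)
F: 8.1  (via E)
G: 8.3  (via C)
A: 8.5  (via E)
D: 9.2  (via E)
B: 9.5  (via E)
Shortest route: E → B = 9.5.

9.5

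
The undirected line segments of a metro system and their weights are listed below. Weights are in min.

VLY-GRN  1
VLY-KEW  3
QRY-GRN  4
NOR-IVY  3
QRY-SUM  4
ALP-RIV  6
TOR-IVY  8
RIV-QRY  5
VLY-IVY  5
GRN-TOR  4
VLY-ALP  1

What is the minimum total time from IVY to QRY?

Settle nodes by increasing distance from IVY:
IVY: 0
NOR: 3  (via IVY)
VLY: 5  (via IVY)
ALP: 6  (via VLY)
GRN: 6  (via VLY)
KEW: 8  (via VLY)
TOR: 8  (via IVY)
QRY: 10  (via GRN)
Shortest route: IVY–VLY–GRN–QRY = 10 min.

10 min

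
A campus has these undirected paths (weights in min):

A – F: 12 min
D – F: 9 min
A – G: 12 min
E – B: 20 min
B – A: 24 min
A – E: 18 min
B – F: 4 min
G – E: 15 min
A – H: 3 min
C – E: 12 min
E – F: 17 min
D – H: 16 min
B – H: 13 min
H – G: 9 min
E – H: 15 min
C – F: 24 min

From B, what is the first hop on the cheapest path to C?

F

Candidate routes:
B - H - E - C: 13+15+12 = 40
B - F - E - C: 4+17+12 = 33
B - E - C: 20+12 = 32
B - F - C: 4+24 = 28
The minimum is 28 min via B - F - C.
So from B the first move is to F.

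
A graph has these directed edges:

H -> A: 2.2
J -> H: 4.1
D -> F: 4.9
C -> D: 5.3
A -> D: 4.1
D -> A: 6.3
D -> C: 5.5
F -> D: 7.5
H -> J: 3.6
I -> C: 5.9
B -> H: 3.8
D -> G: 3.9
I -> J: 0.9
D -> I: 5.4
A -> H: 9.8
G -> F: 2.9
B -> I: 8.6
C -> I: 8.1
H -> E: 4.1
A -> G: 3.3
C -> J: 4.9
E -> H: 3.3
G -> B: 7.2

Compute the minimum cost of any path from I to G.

Settle nodes by increasing distance from I:
I: 0
J: 0.9  (via I)
H: 5  (via J)
C: 5.9  (via I)
A: 7.2  (via H)
E: 9.1  (via H)
G: 10.5  (via A)
Shortest route: I → J → H → A → G = 10.5.

10.5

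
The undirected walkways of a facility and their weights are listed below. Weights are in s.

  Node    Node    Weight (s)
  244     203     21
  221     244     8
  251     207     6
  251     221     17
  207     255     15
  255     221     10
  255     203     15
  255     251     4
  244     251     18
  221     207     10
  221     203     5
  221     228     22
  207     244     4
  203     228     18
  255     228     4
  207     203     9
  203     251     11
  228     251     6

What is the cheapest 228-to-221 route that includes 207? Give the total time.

Best 228 to 207: 228 → 251 → 207 costing 12
Best 207 to 221: 207 → 221 costing 10
Total via 207: 12 + 10 = 22 s.

22 s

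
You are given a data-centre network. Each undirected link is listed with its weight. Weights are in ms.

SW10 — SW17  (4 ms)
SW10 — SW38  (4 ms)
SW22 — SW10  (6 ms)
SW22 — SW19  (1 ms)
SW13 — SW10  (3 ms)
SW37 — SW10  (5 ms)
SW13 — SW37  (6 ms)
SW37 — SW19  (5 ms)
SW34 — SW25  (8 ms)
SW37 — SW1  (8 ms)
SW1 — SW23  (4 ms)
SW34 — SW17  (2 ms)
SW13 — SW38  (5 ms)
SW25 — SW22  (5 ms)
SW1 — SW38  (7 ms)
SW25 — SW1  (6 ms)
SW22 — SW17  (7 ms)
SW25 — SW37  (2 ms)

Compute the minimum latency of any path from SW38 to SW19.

11 ms

Enumerating some paths:
SW38–SW10–SW37–SW19: 4+5+5 = 14
SW38–SW10–SW22–SW19: 4+6+1 = 11
The minimum is 11 ms via SW38–SW10–SW22–SW19.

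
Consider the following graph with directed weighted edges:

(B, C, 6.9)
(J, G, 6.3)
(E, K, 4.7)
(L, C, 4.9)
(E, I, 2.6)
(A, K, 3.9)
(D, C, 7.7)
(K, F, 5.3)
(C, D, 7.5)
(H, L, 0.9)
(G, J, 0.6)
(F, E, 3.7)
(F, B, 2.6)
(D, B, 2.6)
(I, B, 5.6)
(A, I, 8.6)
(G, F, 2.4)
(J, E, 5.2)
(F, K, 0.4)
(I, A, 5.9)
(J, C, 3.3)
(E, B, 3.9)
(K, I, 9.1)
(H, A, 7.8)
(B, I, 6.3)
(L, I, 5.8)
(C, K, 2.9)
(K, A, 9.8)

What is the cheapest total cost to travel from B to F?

Enumerating some paths:
B → I → A → K → F: 6.3+5.9+3.9+5.3 = 21.4
B → C → K → F: 6.9+2.9+5.3 = 15.1
Cheapest is B → C → K → F at 15.1.

15.1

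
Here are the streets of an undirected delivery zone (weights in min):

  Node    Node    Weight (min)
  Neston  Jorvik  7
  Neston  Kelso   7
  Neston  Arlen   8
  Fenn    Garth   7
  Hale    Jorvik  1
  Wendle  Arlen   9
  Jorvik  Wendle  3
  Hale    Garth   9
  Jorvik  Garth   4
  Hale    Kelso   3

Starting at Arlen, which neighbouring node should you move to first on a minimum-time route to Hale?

Compare a few routes:
Arlen - Neston - Kelso - Hale: 8+7+3 = 18
Arlen - Neston - Jorvik - Hale: 8+7+1 = 16
Arlen - Wendle - Jorvik - Hale: 9+3+1 = 13
The minimum is 13 min via Arlen - Wendle - Jorvik - Hale.
So from Arlen the first move is to Wendle.

Wendle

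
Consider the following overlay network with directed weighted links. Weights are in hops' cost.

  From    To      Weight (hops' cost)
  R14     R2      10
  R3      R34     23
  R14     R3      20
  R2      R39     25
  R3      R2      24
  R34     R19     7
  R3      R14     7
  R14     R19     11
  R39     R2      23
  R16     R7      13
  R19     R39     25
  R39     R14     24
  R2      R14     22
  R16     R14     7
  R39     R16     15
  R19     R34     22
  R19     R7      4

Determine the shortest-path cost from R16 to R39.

Enumerating some paths:
R16 → R14 → R19 → R39: 7+11+25 = 43
R16 → R14 → R3 → R34 → R19 → R39: 7+20+23+7+25 = 82
R16 → R14 → R3 → R2 → R39: 7+20+24+25 = 76
R16 → R14 → R2 → R39: 7+10+25 = 42
The minimum is 42 hops' cost via R16 → R14 → R2 → R39.

42 hops' cost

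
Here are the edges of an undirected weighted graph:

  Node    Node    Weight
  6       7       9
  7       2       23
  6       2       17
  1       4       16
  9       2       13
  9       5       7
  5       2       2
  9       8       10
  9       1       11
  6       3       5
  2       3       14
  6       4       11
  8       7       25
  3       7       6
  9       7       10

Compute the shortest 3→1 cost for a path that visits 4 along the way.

32

Shortest 3→4: 3–6–4 = 16
Best 4 to 1: 4–1 costing 16
Total via 4: 16 + 16 = 32.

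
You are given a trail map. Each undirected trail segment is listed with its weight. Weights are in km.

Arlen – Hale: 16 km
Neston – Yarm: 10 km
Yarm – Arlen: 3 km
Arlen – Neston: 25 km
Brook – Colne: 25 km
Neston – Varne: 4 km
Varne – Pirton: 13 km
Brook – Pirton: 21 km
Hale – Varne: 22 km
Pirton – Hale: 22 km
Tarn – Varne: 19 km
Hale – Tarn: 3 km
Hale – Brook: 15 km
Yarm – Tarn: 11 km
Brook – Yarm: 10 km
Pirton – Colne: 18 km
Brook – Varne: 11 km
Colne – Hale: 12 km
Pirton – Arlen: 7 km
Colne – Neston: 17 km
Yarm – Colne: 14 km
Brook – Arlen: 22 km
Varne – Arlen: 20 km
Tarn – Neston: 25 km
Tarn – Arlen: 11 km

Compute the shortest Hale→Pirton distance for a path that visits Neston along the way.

41 km

Best Hale to Neston: Hale → Tarn → Yarm → Neston costing 24
Shortest Neston→Pirton: Neston → Varne → Pirton = 17
Total via Neston: 24 + 17 = 41 km.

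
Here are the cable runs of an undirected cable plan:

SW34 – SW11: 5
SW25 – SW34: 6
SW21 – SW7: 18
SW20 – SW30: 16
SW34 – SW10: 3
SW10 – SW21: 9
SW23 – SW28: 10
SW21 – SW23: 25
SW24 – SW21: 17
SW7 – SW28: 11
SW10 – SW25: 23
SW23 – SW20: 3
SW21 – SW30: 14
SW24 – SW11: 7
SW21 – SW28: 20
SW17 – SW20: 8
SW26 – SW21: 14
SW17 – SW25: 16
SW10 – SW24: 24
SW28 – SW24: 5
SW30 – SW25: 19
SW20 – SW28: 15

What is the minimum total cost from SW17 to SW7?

32

Shortest distances from SW17:
SW17: 0
SW20: 8  (via SW17)
SW23: 11  (via SW20)
SW25: 16  (via SW17)
SW28: 21  (via SW23)
SW34: 22  (via SW25)
SW30: 24  (via SW20)
SW10: 25  (via SW34)
SW24: 26  (via SW28)
SW11: 27  (via SW34)
SW7: 32  (via SW28)
Shortest route: SW17–SW20–SW23–SW28–SW7 = 32.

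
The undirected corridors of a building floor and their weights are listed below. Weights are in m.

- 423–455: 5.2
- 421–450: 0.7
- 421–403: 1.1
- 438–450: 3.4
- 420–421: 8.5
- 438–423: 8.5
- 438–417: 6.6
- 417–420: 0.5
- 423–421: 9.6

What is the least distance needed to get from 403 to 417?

10.1 m

Settle nodes by increasing distance from 403:
403: 0
421: 1.1  (via 403)
450: 1.8  (via 421)
438: 5.2  (via 450)
420: 9.6  (via 421)
417: 10.1  (via 420)
Shortest route: 403–421–420–417 = 10.1 m.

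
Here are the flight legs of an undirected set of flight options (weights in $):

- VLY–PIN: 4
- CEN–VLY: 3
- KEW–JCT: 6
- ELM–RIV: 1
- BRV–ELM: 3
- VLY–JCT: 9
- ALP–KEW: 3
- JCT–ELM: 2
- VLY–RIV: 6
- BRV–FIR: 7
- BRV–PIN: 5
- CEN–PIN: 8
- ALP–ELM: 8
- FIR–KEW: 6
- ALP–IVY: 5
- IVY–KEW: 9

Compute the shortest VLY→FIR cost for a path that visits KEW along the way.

Best VLY to KEW: VLY–JCT–KEW costing 15
Best KEW to FIR: KEW–FIR costing 6
Total via KEW: 15 + 6 = $21.

$21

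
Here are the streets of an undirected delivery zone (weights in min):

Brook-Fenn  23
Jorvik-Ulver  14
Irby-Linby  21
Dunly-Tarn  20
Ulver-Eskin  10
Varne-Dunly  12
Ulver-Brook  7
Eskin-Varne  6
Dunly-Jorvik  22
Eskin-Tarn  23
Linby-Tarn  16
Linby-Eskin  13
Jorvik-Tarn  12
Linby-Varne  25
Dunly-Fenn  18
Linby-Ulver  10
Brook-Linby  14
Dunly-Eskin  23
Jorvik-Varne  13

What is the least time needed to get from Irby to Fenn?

Compare a few routes:
Irby → Linby → Ulver → Brook → Fenn: 21+10+7+23 = 61
Irby → Linby → Eskin → Varne → Dunly → Fenn: 21+13+6+12+18 = 70
Irby → Linby → Brook → Fenn: 21+14+23 = 58
Cheapest is Irby → Linby → Brook → Fenn at 58 min.

58 min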